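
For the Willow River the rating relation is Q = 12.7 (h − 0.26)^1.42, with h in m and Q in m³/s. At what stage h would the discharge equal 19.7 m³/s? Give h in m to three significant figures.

1.62 m

h − h₀ = (Q/C)^(1/b) = (19.7/12.7)^(1/1.42) = 1.362 m
h = 0.26 + 1.362 = 1.622 m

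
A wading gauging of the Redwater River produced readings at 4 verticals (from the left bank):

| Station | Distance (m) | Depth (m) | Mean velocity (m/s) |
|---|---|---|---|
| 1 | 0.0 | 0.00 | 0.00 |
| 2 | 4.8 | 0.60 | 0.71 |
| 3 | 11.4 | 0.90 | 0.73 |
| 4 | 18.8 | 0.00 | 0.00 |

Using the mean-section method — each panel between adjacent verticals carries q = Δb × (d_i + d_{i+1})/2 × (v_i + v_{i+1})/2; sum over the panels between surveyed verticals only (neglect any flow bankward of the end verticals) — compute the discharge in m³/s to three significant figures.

5.29 m³/s

Panel 1-2: Δb = 4.8 m, d̄ = (0.00+0.60)/2 = 0.3, v̄ = (0.00+0.71)/2 = 0.355 → q = 4.8×0.3×0.355 = 0.5112 m³/s
Panel 2-3: Δb = 6.6 m, d̄ = (0.60+0.90)/2 = 0.75, v̄ = (0.71+0.73)/2 = 0.72 → q = 6.6×0.75×0.72 = 3.564 m³/s
Panel 3-4: Δb = 7.4 m, d̄ = (0.90+0.00)/2 = 0.45, v̄ = (0.73+0.00)/2 = 0.365 → q = 7.4×0.45×0.365 = 1.215 m³/s
Q = Σ q = 5.291 m³/s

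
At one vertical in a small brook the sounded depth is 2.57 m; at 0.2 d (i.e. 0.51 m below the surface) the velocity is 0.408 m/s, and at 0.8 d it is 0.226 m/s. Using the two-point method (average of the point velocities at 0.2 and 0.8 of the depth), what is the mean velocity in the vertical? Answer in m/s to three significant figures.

v̄ = (0.408 + 0.226) / 2 = 0.3170 m/s

0.317 m/s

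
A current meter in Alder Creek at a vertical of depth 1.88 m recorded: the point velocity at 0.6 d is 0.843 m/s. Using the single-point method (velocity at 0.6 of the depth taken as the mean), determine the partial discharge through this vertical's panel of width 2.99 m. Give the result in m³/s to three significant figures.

4.74 m³/s

v̄ = v₀.₆ = 0.843 m/s
q = v̄ × d × w = 0.8430 × 1.88 × 2.99 = 4.739 m³/s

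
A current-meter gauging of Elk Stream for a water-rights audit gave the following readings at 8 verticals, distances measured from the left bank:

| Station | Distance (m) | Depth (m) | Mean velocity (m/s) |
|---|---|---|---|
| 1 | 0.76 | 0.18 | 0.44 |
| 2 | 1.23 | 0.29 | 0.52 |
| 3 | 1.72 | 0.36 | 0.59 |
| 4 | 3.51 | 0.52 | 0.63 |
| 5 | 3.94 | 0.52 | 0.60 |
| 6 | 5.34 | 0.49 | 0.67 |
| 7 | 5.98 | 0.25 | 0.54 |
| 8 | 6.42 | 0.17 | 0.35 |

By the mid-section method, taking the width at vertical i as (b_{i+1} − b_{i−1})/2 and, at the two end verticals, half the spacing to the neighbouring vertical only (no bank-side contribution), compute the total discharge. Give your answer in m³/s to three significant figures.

w_1 = (1.23 − 0.76)/2 = 0.235 m; q_1 = 0.44 × 0.18 × 0.235 = 0.01861 m³/s
w_2 = (1.72 − 0.76)/2 = 0.48 m; q_2 = 0.52 × 0.29 × 0.48 = 0.07238 m³/s
w_3 = (3.51 − 1.23)/2 = 1.14 m; q_3 = 0.59 × 0.36 × 1.14 = 0.2421 m³/s
w_4 = (3.94 − 1.72)/2 = 1.11 m; q_4 = 0.63 × 0.52 × 1.11 = 0.3636 m³/s
w_5 = (5.34 − 3.51)/2 = 0.915 m; q_5 = 0.60 × 0.52 × 0.915 = 0.2855 m³/s
w_6 = (5.98 − 3.94)/2 = 1.02 m; q_6 = 0.67 × 0.49 × 1.02 = 0.3349 m³/s
w_7 = (6.42 − 5.34)/2 = 0.54 m; q_7 = 0.54 × 0.25 × 0.54 = 0.07290 m³/s
w_8 = (6.42 − 5.98)/2 = 0.22 m; q_8 = 0.35 × 0.17 × 0.22 = 0.01309 m³/s
Q = Σ qᵢ = 1.403 m³/s

1.40 m³/s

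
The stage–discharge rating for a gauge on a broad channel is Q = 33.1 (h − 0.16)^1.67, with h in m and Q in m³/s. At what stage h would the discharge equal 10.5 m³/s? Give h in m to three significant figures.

h − h₀ = (Q/C)^(1/b) = (10.5/33.1)^(1/1.67) = 0.5028 m
h = 0.16 + 0.5028 = 0.6628 m

0.663 m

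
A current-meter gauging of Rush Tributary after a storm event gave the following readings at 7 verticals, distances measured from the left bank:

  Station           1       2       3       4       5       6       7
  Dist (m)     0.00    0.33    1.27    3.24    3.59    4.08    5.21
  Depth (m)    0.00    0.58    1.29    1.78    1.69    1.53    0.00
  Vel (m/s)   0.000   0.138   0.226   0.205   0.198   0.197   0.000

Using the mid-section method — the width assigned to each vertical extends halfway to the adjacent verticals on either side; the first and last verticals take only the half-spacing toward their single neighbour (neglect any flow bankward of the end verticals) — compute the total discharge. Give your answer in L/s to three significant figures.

w_2 = (1.27 − 0.00)/2 = 0.635 m; q_2 = 0.138 × 0.58 × 0.635 = 0.05083 m³/s
w_3 = (3.24 − 0.33)/2 = 1.455 m; q_3 = 0.226 × 1.29 × 1.455 = 0.4242 m³/s
w_4 = (3.59 − 1.27)/2 = 1.16 m; q_4 = 0.205 × 1.78 × 1.16 = 0.4233 m³/s
w_5 = (4.08 − 3.24)/2 = 0.42 m; q_5 = 0.198 × 1.69 × 0.42 = 0.1405 m³/s
w_6 = (5.21 − 3.59)/2 = 0.81 m; q_6 = 0.197 × 1.53 × 0.81 = 0.2441 m³/s
Stations 1, 7 contribute zero (depth or velocity is 0).
Q = Σ qᵢ = 1.283 m³/s
= 1.283 × 1000 = 1283 L/s

1280 L/s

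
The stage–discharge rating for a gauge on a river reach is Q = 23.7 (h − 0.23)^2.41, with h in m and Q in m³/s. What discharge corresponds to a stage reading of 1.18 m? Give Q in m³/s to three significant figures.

20.9 m³/s

Q = 23.7 × (1.18 − 0.23)^2.41 = 23.7 × 0.95^2.41 = 20.94 m³/s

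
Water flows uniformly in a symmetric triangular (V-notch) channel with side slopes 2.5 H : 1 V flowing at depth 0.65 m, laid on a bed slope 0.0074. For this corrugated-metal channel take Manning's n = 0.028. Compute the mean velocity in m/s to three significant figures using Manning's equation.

A = z·y² = 2.5×0.65² = 1.056 m²
P = 2y√(1+z²) = 2×0.65×√(1+2.5²) = 3.500 m
R = A/P = 1.056/3.500 = 0.3018 m
Q = (1/n)·A·R^(2/3)·S^(1/2) = (1/0.028) × 1.056 × 0.3018^(2/3) × 0.0074^(1/2) = 1.460 m³/s
V = Q/A = 1.460/1.056 = 1.382 m/s

1.38 m/s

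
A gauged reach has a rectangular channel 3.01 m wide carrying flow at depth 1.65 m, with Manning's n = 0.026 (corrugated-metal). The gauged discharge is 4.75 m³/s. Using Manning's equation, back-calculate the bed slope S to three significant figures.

A = b·y = 3.01 × 1.65 = 4.967 m²
P = b + 2y = 3.01 + 2×1.65 = 6.310 m
R = A/P = 4.967/6.310 = 0.7871 m
S = (Q·n / (1·A·R^(2/3)))² = (4.75×0.026 / (1×4.967×0.8525))² = 0.0008509

0.000851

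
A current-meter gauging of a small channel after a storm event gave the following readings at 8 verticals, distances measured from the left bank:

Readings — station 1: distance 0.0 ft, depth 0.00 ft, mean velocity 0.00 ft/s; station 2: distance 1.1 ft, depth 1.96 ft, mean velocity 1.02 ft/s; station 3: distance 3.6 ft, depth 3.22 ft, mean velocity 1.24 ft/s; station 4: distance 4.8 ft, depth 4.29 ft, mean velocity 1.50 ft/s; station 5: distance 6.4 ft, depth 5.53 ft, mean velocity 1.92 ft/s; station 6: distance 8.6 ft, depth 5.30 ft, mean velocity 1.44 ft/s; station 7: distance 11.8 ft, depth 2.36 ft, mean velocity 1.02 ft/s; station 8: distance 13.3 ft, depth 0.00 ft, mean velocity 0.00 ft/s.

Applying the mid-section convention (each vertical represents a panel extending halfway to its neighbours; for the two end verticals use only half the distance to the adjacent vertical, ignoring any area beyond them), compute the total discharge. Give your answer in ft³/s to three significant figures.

66.4 ft³/s

w_2 = (3.6 − 0.0)/2 = 1.8 ft; q_2 = 1.02 × 1.96 × 1.8 = 3.599 ft³/s
w_3 = (4.8 − 1.1)/2 = 1.85 ft; q_3 = 1.24 × 3.22 × 1.85 = 7.387 ft³/s
w_4 = (6.4 − 3.6)/2 = 1.4 ft; q_4 = 1.50 × 4.29 × 1.4 = 9.009 ft³/s
w_5 = (8.6 − 4.8)/2 = 1.9 ft; q_5 = 1.92 × 5.53 × 1.9 = 20.17 ft³/s
w_6 = (11.8 − 6.4)/2 = 2.7 ft; q_6 = 1.44 × 5.30 × 2.7 = 20.61 ft³/s
w_7 = (13.3 − 8.6)/2 = 2.35 ft; q_7 = 1.02 × 2.36 × 2.35 = 5.657 ft³/s
Stations 1, 8 contribute zero (depth or velocity is 0).
Q = Σ qᵢ = 66.43 ft³/s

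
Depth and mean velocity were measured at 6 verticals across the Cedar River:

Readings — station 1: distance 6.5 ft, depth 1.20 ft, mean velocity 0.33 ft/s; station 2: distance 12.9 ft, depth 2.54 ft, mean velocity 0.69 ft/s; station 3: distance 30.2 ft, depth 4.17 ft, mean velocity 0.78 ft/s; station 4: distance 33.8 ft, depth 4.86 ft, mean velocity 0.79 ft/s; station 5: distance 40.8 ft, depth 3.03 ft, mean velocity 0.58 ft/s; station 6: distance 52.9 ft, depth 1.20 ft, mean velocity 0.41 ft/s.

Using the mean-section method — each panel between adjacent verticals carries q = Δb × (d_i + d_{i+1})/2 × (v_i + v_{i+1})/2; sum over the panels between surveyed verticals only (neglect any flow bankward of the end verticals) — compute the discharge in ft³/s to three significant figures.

Panel 1-2: Δb = 6.4 ft, d̄ = (1.20+2.54)/2 = 1.87, v̄ = (0.33+0.69)/2 = 0.51 → q = 6.4×1.87×0.51 = 6.104 ft³/s
Panel 2-3: Δb = 17.3 ft, d̄ = (2.54+4.17)/2 = 3.355, v̄ = (0.69+0.78)/2 = 0.735 → q = 17.3×3.355×0.735 = 42.66 ft³/s
Panel 3-4: Δb = 3.6 ft, d̄ = (4.17+4.86)/2 = 4.515, v̄ = (0.78+0.79)/2 = 0.785 → q = 3.6×4.515×0.785 = 12.76 ft³/s
Panel 4-5: Δb = 7 ft, d̄ = (4.86+3.03)/2 = 3.945, v̄ = (0.79+0.58)/2 = 0.685 → q = 7×3.945×0.685 = 18.92 ft³/s
Panel 5-6: Δb = 12.1 ft, d̄ = (3.03+1.20)/2 = 2.115, v̄ = (0.58+0.41)/2 = 0.495 → q = 12.1×2.115×0.495 = 12.67 ft³/s
Q = Σ q = 93.11 ft³/s

93.1 ft³/s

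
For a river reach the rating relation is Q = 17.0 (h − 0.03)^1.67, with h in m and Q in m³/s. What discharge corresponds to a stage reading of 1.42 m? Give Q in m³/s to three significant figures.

Q = 17.0 × (1.42 − 0.03)^1.67 = 17.0 × 1.39^1.67 = 29.46 m³/s

29.5 m³/s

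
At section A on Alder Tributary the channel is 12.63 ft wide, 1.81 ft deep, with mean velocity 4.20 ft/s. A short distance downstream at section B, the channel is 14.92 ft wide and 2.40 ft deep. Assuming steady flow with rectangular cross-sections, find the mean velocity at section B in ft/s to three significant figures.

Q = A₁V₁ = (12.63×1.81) × 4.20 = 96.01 ft³/s
A₂ = 14.92 × 2.40 = 35.81 ft²
V₂ = Q/A₂ = 96.01/35.81 = 2.681 ft/s

2.68 ft/s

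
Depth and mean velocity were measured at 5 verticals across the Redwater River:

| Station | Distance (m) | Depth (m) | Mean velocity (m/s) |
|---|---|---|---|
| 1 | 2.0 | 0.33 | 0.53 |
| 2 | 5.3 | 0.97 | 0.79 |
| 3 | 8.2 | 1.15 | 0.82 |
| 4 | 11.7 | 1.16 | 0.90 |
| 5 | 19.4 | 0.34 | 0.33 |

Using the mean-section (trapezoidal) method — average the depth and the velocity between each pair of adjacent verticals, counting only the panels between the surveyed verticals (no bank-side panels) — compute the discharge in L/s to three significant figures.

10900 L/s

Panel 1-2: Δb = 3.3 m, d̄ = (0.33+0.97)/2 = 0.65, v̄ = (0.53+0.79)/2 = 0.66 → q = 3.3×0.65×0.66 = 1.416 m³/s
Panel 2-3: Δb = 2.9 m, d̄ = (0.97+1.15)/2 = 1.06, v̄ = (0.79+0.82)/2 = 0.805 → q = 2.9×1.06×0.805 = 2.475 m³/s
Panel 3-4: Δb = 3.5 m, d̄ = (1.15+1.16)/2 = 1.155, v̄ = (0.82+0.90)/2 = 0.86 → q = 3.5×1.155×0.86 = 3.477 m³/s
Panel 4-5: Δb = 7.7 m, d̄ = (1.16+0.34)/2 = 0.75, v̄ = (0.90+0.33)/2 = 0.615 → q = 7.7×0.75×0.615 = 3.552 m³/s
Q = Σ q = 10.92 m³/s
= 10.92 × 1000 = 10920 L/s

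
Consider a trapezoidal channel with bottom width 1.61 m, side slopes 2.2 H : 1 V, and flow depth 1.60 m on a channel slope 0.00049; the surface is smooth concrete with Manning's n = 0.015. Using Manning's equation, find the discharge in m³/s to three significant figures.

A = (b + z·y)·y = (1.61 + 2.2×1.60)×1.60 = 8.208 m²
P = b + 2y√(1+z²) = 1.61 + 2×1.60×√(1+2.2²) = 9.343 m
R = A/P = 8.208/9.343 = 0.8785 m
Q = (1/n)·A·R^(2/3)·S^(1/2) = (1/0.015) × 8.208 × 0.8785^(2/3) × 0.00049^(1/2) = 11.11 m³/s

11.1 m³/s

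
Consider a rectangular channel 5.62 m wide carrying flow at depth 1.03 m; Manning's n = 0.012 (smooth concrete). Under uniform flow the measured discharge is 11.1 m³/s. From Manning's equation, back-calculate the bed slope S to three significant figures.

0.000772

A = b·y = 5.62 × 1.03 = 5.789 m²
P = b + 2y = 5.62 + 2×1.03 = 7.680 m
R = A/P = 5.789/7.680 = 0.7537 m
S = (Q·n / (1·A·R^(2/3)))² = (11.1×0.012 / (1×5.789×0.8282))² = 0.0007719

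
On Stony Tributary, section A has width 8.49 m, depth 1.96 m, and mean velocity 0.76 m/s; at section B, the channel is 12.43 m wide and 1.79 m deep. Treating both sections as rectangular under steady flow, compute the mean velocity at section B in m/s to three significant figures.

Q = A₁V₁ = (8.49×1.96) × 0.76 = 12.65 m³/s
A₂ = 12.43 × 1.79 = 22.25 m²
V₂ = Q/A₂ = 12.65/22.25 = 0.5684 m/s

0.568 m/s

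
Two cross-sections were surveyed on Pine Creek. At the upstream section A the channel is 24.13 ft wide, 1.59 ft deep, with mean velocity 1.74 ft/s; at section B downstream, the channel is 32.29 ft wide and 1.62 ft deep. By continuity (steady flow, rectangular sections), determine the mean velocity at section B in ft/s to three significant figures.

1.28 ft/s

Q = A₁V₁ = (24.13×1.59) × 1.74 = 66.76 ft³/s
A₂ = 32.29 × 1.62 = 52.31 ft²
V₂ = Q/A₂ = 66.76/52.31 = 1.276 ft/s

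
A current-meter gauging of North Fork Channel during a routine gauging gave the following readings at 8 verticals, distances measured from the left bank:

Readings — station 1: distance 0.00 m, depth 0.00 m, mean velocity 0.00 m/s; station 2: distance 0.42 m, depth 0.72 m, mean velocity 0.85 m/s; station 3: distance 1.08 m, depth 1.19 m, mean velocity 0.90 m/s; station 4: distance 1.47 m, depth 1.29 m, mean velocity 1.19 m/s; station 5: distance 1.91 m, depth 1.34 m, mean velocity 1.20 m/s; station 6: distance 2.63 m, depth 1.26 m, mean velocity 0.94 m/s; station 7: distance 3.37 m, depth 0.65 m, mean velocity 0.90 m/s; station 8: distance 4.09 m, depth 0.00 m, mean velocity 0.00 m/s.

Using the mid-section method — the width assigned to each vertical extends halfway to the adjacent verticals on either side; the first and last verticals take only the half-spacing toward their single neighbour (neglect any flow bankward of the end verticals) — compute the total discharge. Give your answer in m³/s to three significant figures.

3.75 m³/s

w_2 = (1.08 − 0.00)/2 = 0.54 m; q_2 = 0.85 × 0.72 × 0.54 = 0.3305 m³/s
w_3 = (1.47 − 0.42)/2 = 0.525 m; q_3 = 0.90 × 1.19 × 0.525 = 0.5623 m³/s
w_4 = (1.91 − 1.08)/2 = 0.415 m; q_4 = 1.19 × 1.29 × 0.415 = 0.6371 m³/s
w_5 = (2.63 − 1.47)/2 = 0.58 m; q_5 = 1.20 × 1.34 × 0.58 = 0.9326 m³/s
w_6 = (3.37 − 1.91)/2 = 0.73 m; q_6 = 0.94 × 1.26 × 0.73 = 0.8646 m³/s
w_7 = (4.09 − 2.63)/2 = 0.73 m; q_7 = 0.90 × 0.65 × 0.73 = 0.4271 m³/s
Stations 1, 8 contribute zero (depth or velocity is 0).
Q = Σ qᵢ = 3.754 m³/s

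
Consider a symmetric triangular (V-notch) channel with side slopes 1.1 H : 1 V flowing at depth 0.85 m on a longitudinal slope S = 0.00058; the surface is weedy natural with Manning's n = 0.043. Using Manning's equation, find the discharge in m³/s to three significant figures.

A = z·y² = 1.1×0.85² = 0.7948 m²
P = 2y√(1+z²) = 2×0.85×√(1+1.1²) = 2.527 m
R = A/P = 0.7948/2.527 = 0.3145 m
Q = (1/n)·A·R^(2/3)·S^(1/2) = (1/0.043) × 0.7948 × 0.3145^(2/3) × 0.00058^(1/2) = 0.2058 m³/s

0.206 m³/s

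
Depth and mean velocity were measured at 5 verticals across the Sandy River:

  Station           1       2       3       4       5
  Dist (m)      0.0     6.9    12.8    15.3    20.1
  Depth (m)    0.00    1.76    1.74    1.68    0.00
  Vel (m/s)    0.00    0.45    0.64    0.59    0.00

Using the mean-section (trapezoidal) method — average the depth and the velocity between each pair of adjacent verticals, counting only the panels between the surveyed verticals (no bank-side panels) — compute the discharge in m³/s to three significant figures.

Panel 1-2: Δb = 6.9 m, d̄ = (0.00+1.76)/2 = 0.88, v̄ = (0.00+0.45)/2 = 0.225 → q = 6.9×0.88×0.225 = 1.366 m³/s
Panel 2-3: Δb = 5.9 m, d̄ = (1.76+1.74)/2 = 1.75, v̄ = (0.45+0.64)/2 = 0.545 → q = 5.9×1.75×0.545 = 5.627 m³/s
Panel 3-4: Δb = 2.5 m, d̄ = (1.74+1.68)/2 = 1.71, v̄ = (0.64+0.59)/2 = 0.615 → q = 2.5×1.71×0.615 = 2.629 m³/s
Panel 4-5: Δb = 4.8 m, d̄ = (1.68+0.00)/2 = 0.84, v̄ = (0.59+0.00)/2 = 0.295 → q = 4.8×0.84×0.295 = 1.189 m³/s
Q = Σ q = 10.81 m³/s

10.8 m³/s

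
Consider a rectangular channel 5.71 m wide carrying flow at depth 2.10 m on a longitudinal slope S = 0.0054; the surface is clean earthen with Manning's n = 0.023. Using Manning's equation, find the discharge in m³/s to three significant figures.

43.5 m³/s

A = b·y = 5.71 × 2.10 = 11.99 m²
P = b + 2y = 5.71 + 2×2.10 = 9.910 m
R = A/P = 11.99/9.910 = 1.210 m
Q = (1/n)·A·R^(2/3)·S^(1/2) = (1/0.023) × 11.99 × 1.210^(2/3) × 0.0054^(1/2) = 43.50 m³/s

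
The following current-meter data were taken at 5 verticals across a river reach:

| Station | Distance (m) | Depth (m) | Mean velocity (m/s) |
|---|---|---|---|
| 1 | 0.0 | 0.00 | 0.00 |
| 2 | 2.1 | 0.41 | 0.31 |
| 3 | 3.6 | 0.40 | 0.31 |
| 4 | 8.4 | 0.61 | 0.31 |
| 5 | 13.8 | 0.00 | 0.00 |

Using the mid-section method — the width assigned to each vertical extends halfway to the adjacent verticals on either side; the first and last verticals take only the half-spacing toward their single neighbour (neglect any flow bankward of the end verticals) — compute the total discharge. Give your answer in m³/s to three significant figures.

1.58 m³/s

w_2 = (3.6 − 0.0)/2 = 1.8 m; q_2 = 0.31 × 0.41 × 1.8 = 0.2288 m³/s
w_3 = (8.4 − 2.1)/2 = 3.15 m; q_3 = 0.31 × 0.40 × 3.15 = 0.3906 m³/s
w_4 = (13.8 − 3.6)/2 = 5.1 m; q_4 = 0.31 × 0.61 × 5.1 = 0.9644 m³/s
Stations 1, 5 contribute zero (depth or velocity is 0).
Q = Σ qᵢ = 1.584 m³/s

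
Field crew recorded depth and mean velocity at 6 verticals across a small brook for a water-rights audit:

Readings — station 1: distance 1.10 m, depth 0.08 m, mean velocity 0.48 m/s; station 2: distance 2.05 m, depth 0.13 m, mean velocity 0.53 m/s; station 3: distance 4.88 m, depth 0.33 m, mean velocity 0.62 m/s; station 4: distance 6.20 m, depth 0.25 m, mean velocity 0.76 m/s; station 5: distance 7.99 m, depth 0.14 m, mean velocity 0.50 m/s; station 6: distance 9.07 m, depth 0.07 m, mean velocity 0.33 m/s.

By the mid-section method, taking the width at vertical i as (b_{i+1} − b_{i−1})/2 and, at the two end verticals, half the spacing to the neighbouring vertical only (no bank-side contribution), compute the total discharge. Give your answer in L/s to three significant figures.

w_1 = (2.05 − 1.10)/2 = 0.475 m; q_1 = 0.48 × 0.08 × 0.475 = 0.01824 m³/s
w_2 = (4.88 − 1.10)/2 = 1.89 m; q_2 = 0.53 × 0.13 × 1.89 = 0.1302 m³/s
w_3 = (6.20 − 2.05)/2 = 2.075 m; q_3 = 0.62 × 0.33 × 2.075 = 0.4245 m³/s
w_4 = (7.99 − 4.88)/2 = 1.555 m; q_4 = 0.76 × 0.25 × 1.555 = 0.2955 m³/s
w_5 = (9.07 − 6.20)/2 = 1.435 m; q_5 = 0.50 × 0.14 × 1.435 = 0.1005 m³/s
w_6 = (9.07 − 7.99)/2 = 0.54 m; q_6 = 0.33 × 0.07 × 0.54 = 0.01247 m³/s
Q = Σ qᵢ = 0.9814 m³/s
= 0.9814 × 1000 = 981.4 L/s

981 L/s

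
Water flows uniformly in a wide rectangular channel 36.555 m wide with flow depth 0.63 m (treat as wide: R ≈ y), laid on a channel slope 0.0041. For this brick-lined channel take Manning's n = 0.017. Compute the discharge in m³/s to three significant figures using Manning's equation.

A = b·y = 36.555 × 0.63 = 23.03 m²
Wide channel: R ≈ y = 0.63 m
Q = (1/n)·A·R^(2/3)·S^(1/2) = (1/0.017) × 23.03 × 0.6300^(2/3) × 0.0041^(1/2) = 63.75 m³/s

63.7 m³/s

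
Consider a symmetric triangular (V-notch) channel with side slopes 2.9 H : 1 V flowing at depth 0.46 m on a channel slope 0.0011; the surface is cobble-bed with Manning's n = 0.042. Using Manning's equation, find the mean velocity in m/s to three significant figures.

A = z·y² = 2.9×0.46² = 0.6136 m²
P = 2y√(1+z²) = 2×0.46×√(1+2.9²) = 2.822 m
R = A/P = 0.6136/2.822 = 0.2174 m
Q = (1/n)·A·R^(2/3)·S^(1/2) = (1/0.042) × 0.6136 × 0.2174^(2/3) × 0.0011^(1/2) = 0.1752 m³/s
V = Q/A = 0.1752/0.6136 = 0.2855 m/s

0.286 m/s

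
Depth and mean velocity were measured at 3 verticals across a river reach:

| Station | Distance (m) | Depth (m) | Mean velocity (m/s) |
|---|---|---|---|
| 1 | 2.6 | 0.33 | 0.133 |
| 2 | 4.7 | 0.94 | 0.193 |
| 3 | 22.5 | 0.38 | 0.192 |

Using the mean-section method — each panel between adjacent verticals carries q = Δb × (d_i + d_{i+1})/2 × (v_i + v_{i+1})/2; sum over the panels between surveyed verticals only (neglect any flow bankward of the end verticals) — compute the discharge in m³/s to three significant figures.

Panel 1-2: Δb = 2.1 m, d̄ = (0.33+0.94)/2 = 0.635, v̄ = (0.133+0.193)/2 = 0.163 → q = 2.1×0.635×0.163 = 0.2174 m³/s
Panel 2-3: Δb = 17.8 m, d̄ = (0.94+0.38)/2 = 0.66, v̄ = (0.193+0.192)/2 = 0.1925 → q = 17.8×0.66×0.1925 = 2.261 m³/s
Q = Σ q = 2.479 m³/s

2.48 m³/s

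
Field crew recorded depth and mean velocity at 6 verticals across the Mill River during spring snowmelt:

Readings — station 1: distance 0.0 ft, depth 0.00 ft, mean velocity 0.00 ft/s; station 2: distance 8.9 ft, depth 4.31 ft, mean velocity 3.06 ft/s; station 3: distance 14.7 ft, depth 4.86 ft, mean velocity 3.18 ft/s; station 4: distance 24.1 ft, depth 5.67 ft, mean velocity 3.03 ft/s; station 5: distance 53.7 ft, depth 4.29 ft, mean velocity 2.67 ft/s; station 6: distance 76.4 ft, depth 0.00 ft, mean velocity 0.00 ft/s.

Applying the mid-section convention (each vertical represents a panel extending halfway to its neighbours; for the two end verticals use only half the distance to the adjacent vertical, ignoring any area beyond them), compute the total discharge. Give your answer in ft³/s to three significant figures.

849 ft³/s

w_2 = (14.7 − 0.0)/2 = 7.35 ft; q_2 = 3.06 × 4.31 × 7.35 = 96.94 ft³/s
w_3 = (24.1 − 8.9)/2 = 7.6 ft; q_3 = 3.18 × 4.86 × 7.6 = 117.5 ft³/s
w_4 = (53.7 − 14.7)/2 = 19.5 ft; q_4 = 3.03 × 5.67 × 19.5 = 335.0 ft³/s
w_5 = (76.4 − 24.1)/2 = 26.15 ft; q_5 = 2.67 × 4.29 × 26.15 = 299.5 ft³/s
Stations 1, 6 contribute zero (depth or velocity is 0).
Q = Σ qᵢ = 848.9 ft³/s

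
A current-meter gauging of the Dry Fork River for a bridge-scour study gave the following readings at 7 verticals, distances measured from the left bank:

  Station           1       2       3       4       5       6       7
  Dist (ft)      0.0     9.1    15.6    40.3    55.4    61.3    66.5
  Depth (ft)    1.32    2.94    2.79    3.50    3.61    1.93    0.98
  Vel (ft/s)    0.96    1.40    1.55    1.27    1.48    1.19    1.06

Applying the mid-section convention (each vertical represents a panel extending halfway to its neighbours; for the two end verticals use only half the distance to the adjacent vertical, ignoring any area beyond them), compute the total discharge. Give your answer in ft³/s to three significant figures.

265 ft³/s

w_1 = (9.1 − 0.0)/2 = 4.55 ft; q_1 = 0.96 × 1.32 × 4.55 = 5.766 ft³/s
w_2 = (15.6 − 0.0)/2 = 7.8 ft; q_2 = 1.40 × 2.94 × 7.8 = 32.10 ft³/s
w_3 = (40.3 − 9.1)/2 = 15.6 ft; q_3 = 1.55 × 2.79 × 15.6 = 67.46 ft³/s
w_4 = (55.4 − 15.6)/2 = 19.9 ft; q_4 = 1.27 × 3.50 × 19.9 = 88.46 ft³/s
w_5 = (61.3 − 40.3)/2 = 10.5 ft; q_5 = 1.48 × 3.61 × 10.5 = 56.10 ft³/s
w_6 = (66.5 − 55.4)/2 = 5.55 ft; q_6 = 1.19 × 1.93 × 5.55 = 12.75 ft³/s
w_7 = (66.5 − 61.3)/2 = 2.6 ft; q_7 = 1.06 × 0.98 × 2.6 = 2.701 ft³/s
Q = Σ qᵢ = 265.3 ft³/s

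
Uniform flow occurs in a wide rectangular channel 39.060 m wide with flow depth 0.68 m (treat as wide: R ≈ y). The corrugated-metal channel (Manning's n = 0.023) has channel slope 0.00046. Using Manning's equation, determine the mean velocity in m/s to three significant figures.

A = b·y = 39.060 × 0.68 = 26.56 m²
Wide channel: R ≈ y = 0.68 m
Q = (1/n)·A·R^(2/3)·S^(1/2) = (1/0.023) × 26.56 × 0.6800^(2/3) × 0.00046^(1/2) = 19.15 m³/s
V = Q/A = 19.15/26.56 = 0.7211 m/s

0.721 m/s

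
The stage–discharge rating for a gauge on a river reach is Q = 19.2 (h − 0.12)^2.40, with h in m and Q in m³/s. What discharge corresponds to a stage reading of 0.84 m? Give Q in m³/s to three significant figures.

Q = 19.2 × (0.84 − 0.12)^2.40 = 19.2 × 0.72^2.40 = 8.728 m³/s

8.73 m³/s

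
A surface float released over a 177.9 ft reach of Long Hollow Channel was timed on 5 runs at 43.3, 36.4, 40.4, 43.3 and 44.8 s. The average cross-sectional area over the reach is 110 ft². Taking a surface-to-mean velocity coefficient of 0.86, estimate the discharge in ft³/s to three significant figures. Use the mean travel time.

t̄ = (43.3 + 36.4 + 40.4 + 43.3 + 44.8) / 5 = 41.64 s
v_surface = L / t̄ = 177.9 / 41.64 = 4.272 ft/s
v_mean = 0.86 × 4.272 = 3.674 ft/s
Q = A × v_mean = 110 × 3.674 = 404.2 ft³/s

404 ft³/s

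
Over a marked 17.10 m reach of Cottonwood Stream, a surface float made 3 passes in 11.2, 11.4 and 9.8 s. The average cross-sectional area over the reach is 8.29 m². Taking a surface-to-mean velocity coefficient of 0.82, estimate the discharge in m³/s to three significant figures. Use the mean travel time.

10.8 m³/s

t̄ = (11.2 + 11.4 + 9.8) / 3 = 10.8 s
v_surface = L / t̄ = 17.10 / 10.8 = 1.583 m/s
v_mean = 0.82 × 1.583 = 1.298 m/s
Q = A × v_mean = 8.29 × 1.298 = 10.76 m³/s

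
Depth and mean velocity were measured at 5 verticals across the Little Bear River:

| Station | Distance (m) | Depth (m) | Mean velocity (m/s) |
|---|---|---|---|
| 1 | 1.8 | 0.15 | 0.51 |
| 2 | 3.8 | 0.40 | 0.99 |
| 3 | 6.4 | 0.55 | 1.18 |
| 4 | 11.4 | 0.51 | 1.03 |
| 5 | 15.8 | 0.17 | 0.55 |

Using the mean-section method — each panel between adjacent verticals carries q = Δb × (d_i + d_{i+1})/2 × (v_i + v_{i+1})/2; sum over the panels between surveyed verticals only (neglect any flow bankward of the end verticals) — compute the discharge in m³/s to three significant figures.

5.86 m³/s

Panel 1-2: Δb = 2 m, d̄ = (0.15+0.40)/2 = 0.275, v̄ = (0.51+0.99)/2 = 0.75 → q = 2×0.275×0.75 = 0.4125 m³/s
Panel 2-3: Δb = 2.6 m, d̄ = (0.40+0.55)/2 = 0.475, v̄ = (0.99+1.18)/2 = 1.085 → q = 2.6×0.475×1.085 = 1.340 m³/s
Panel 3-4: Δb = 5 m, d̄ = (0.55+0.51)/2 = 0.53, v̄ = (1.18+1.03)/2 = 1.105 → q = 5×0.53×1.105 = 2.928 m³/s
Panel 4-5: Δb = 4.4 m, d̄ = (0.51+0.17)/2 = 0.34, v̄ = (1.03+0.55)/2 = 0.79 → q = 4.4×0.34×0.79 = 1.182 m³/s
Q = Σ q = 5.863 m³/s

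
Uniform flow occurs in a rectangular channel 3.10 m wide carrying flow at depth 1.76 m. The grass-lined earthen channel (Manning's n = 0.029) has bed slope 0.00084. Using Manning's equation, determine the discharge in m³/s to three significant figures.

A = b·y = 3.10 × 1.76 = 5.456 m²
P = b + 2y = 3.10 + 2×1.76 = 6.620 m
R = A/P = 5.456/6.620 = 0.8242 m
Q = (1/n)·A·R^(2/3)·S^(1/2) = (1/0.029) × 5.456 × 0.8242^(2/3) × 0.00084^(1/2) = 4.793 m³/s

4.79 m³/s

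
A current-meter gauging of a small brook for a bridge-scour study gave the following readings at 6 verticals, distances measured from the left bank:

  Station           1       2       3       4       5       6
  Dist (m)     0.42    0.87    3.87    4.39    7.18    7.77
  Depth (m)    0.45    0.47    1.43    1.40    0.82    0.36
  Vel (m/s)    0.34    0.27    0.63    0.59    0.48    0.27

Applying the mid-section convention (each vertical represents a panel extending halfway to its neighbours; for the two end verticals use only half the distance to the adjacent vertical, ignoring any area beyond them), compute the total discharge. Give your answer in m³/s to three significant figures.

3.90 m³/s

w_1 = (0.87 − 0.42)/2 = 0.225 m; q_1 = 0.34 × 0.45 × 0.225 = 0.03443 m³/s
w_2 = (3.87 − 0.42)/2 = 1.725 m; q_2 = 0.27 × 0.47 × 1.725 = 0.2189 m³/s
w_3 = (4.39 − 0.87)/2 = 1.76 m; q_3 = 0.63 × 1.43 × 1.76 = 1.586 m³/s
w_4 = (7.18 − 3.87)/2 = 1.655 m; q_4 = 0.59 × 1.40 × 1.655 = 1.367 m³/s
w_5 = (7.77 − 4.39)/2 = 1.69 m; q_5 = 0.48 × 0.82 × 1.69 = 0.6652 m³/s
w_6 = (7.77 − 7.18)/2 = 0.295 m; q_6 = 0.27 × 0.36 × 0.295 = 0.02867 m³/s
Q = Σ qᵢ = 3.900 m³/s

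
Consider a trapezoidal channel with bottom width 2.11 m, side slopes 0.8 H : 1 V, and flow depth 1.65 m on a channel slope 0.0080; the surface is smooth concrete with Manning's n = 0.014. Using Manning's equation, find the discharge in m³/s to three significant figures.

A = (b + z·y)·y = (2.11 + 0.8×1.65)×1.65 = 5.660 m²
P = b + 2y√(1+z²) = 2.11 + 2×1.65×√(1+0.8²) = 6.336 m
R = A/P = 5.660/6.336 = 0.8932 m
Q = (1/n)·A·R^(2/3)·S^(1/2) = (1/0.014) × 5.660 × 0.8932^(2/3) × 0.0080^(1/2) = 33.54 m³/s

33.5 m³/s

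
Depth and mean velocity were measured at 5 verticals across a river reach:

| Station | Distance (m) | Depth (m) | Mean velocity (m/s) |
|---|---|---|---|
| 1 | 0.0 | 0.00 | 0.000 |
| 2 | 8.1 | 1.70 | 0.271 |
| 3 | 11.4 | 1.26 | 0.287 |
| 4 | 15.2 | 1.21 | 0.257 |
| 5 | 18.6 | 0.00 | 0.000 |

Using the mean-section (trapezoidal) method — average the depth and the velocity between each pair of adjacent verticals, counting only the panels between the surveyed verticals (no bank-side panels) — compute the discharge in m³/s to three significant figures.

Panel 1-2: Δb = 8.1 m, d̄ = (0.00+1.70)/2 = 0.85, v̄ = (0.000+0.271)/2 = 0.1355 → q = 8.1×0.85×0.1355 = 0.9329 m³/s
Panel 2-3: Δb = 3.3 m, d̄ = (1.70+1.26)/2 = 1.48, v̄ = (0.271+0.287)/2 = 0.279 → q = 3.3×1.48×0.279 = 1.363 m³/s
Panel 3-4: Δb = 3.8 m, d̄ = (1.26+1.21)/2 = 1.235, v̄ = (0.287+0.257)/2 = 0.272 → q = 3.8×1.235×0.272 = 1.276 m³/s
Panel 4-5: Δb = 3.4 m, d̄ = (1.21+0.00)/2 = 0.605, v̄ = (0.257+0.000)/2 = 0.1285 → q = 3.4×0.605×0.1285 = 0.2643 m³/s
Q = Σ q = 3.836 m³/s

3.84 m³/s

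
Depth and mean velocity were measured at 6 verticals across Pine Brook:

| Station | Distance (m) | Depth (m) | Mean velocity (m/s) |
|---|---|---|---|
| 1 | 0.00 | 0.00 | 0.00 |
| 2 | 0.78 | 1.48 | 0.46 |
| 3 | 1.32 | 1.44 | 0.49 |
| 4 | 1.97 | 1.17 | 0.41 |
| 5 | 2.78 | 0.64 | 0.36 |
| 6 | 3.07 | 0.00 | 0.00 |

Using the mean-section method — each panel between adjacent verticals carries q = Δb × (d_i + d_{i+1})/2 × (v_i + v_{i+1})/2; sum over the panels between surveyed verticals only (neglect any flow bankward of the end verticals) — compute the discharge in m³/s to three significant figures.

1.19 m³/s

Panel 1-2: Δb = 0.78 m, d̄ = (0.00+1.48)/2 = 0.74, v̄ = (0.00+0.46)/2 = 0.23 → q = 0.78×0.74×0.23 = 0.1328 m³/s
Panel 2-3: Δb = 0.54 m, d̄ = (1.48+1.44)/2 = 1.46, v̄ = (0.46+0.49)/2 = 0.475 → q = 0.54×1.46×0.475 = 0.3745 m³/s
Panel 3-4: Δb = 0.65 m, d̄ = (1.44+1.17)/2 = 1.305, v̄ = (0.49+0.41)/2 = 0.45 → q = 0.65×1.305×0.45 = 0.3817 m³/s
Panel 4-5: Δb = 0.81 m, d̄ = (1.17+0.64)/2 = 0.905, v̄ = (0.41+0.36)/2 = 0.385 → q = 0.81×0.905×0.385 = 0.2822 m³/s
Panel 5-6: Δb = 0.29 m, d̄ = (0.64+0.00)/2 = 0.32, v̄ = (0.36+0.00)/2 = 0.18 → q = 0.29×0.32×0.18 = 0.01670 m³/s
Q = Σ q = 1.188 m³/s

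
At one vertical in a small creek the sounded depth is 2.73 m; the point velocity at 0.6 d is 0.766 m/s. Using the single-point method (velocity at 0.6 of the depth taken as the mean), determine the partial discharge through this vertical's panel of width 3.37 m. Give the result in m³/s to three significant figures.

7.05 m³/s

v̄ = v₀.₆ = 0.766 m/s
q = v̄ × d × w = 0.7660 × 2.73 × 3.37 = 7.047 m³/s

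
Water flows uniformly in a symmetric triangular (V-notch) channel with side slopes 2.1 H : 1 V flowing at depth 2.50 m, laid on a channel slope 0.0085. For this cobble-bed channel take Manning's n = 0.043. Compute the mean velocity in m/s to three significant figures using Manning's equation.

2.32 m/s

A = z·y² = 2.1×2.50² = 13.13 m²
P = 2y√(1+z²) = 2×2.50×√(1+2.1²) = 11.63 m
R = A/P = 13.13/11.63 = 1.129 m
Q = (1/n)·A·R^(2/3)·S^(1/2) = (1/0.043) × 13.13 × 1.129^(2/3) × 0.0085^(1/2) = 30.50 m³/s
V = Q/A = 30.50/13.13 = 2.324 m/s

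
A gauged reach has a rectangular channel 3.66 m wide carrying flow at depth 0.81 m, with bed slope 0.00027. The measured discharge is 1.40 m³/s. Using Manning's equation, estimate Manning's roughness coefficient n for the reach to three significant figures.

A = b·y = 3.66 × 0.81 = 2.965 m²
P = b + 2y = 3.66 + 2×0.81 = 5.280 m
R = A/P = 2.965/5.280 = 0.5615 m
n = (1/Q)·A·R^(2/3)·S^(1/2) = (1/1.40) × 2.965 × 0.6806 × 0.01643 = 0.02368

0.0237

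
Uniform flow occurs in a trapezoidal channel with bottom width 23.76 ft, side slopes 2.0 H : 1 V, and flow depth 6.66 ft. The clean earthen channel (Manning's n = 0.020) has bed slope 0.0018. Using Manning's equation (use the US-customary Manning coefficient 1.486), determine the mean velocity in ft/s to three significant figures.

A = (b + z·y)·y = (23.76 + 2.0×6.66)×6.66 = 247.0 ft²
P = b + 2y√(1+z²) = 23.76 + 2×6.66×√(1+2.0²) = 53.54 ft
R = A/P = 247.0/53.54 = 4.612 ft
Q = (1.486/n)·A·R^(2/3)·S^(1/2) = (1.486/0.020) × 247.0 × 4.612^(2/3) × 0.0018^(1/2) = 2157 ft³/s
V = Q/A = 2157/247.0 = 8.734 ft/s

8.73 ft/s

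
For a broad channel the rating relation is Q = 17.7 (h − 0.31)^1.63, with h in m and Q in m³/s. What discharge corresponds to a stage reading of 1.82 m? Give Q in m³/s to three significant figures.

Q = 17.7 × (1.82 − 0.31)^1.63 = 17.7 × 1.51^1.63 = 34.65 m³/s

34.7 m³/s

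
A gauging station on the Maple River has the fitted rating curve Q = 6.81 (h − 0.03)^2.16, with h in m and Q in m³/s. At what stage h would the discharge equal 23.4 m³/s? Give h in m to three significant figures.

h − h₀ = (Q/C)^(1/b) = (23.4/6.81)^(1/2.16) = 1.771 m
h = 0.03 + 1.771 = 1.801 m

1.80 m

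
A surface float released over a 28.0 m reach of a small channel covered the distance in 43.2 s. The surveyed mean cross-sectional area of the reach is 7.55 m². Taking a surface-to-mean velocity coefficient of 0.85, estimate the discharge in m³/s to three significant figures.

4.16 m³/s

v_surface = L / t̄ = 28.0 / 43.2 = 0.6481 m/s
v_mean = 0.85 × 0.6481 = 0.5509 m/s
Q = A × v_mean = 7.55 × 0.5509 = 4.159 m³/s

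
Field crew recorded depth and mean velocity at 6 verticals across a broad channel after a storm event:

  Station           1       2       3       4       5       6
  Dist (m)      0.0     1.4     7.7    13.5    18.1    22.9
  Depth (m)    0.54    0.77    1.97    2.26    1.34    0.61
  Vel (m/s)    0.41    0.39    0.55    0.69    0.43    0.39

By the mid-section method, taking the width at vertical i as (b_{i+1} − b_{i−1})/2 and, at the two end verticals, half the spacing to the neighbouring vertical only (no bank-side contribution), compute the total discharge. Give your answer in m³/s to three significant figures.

19.3 m³/s

w_1 = (1.4 − 0.0)/2 = 0.7 m; q_1 = 0.41 × 0.54 × 0.7 = 0.1550 m³/s
w_2 = (7.7 − 0.0)/2 = 3.85 m; q_2 = 0.39 × 0.77 × 3.85 = 1.156 m³/s
w_3 = (13.5 − 1.4)/2 = 6.05 m; q_3 = 0.55 × 1.97 × 6.05 = 6.555 m³/s
w_4 = (18.1 − 7.7)/2 = 5.2 m; q_4 = 0.69 × 2.26 × 5.2 = 8.109 m³/s
w_5 = (22.9 − 13.5)/2 = 4.7 m; q_5 = 0.43 × 1.34 × 4.7 = 2.708 m³/s
w_6 = (22.9 − 18.1)/2 = 2.4 m; q_6 = 0.39 × 0.61 × 2.4 = 0.5710 m³/s
Q = Σ qᵢ = 19.25 m³/s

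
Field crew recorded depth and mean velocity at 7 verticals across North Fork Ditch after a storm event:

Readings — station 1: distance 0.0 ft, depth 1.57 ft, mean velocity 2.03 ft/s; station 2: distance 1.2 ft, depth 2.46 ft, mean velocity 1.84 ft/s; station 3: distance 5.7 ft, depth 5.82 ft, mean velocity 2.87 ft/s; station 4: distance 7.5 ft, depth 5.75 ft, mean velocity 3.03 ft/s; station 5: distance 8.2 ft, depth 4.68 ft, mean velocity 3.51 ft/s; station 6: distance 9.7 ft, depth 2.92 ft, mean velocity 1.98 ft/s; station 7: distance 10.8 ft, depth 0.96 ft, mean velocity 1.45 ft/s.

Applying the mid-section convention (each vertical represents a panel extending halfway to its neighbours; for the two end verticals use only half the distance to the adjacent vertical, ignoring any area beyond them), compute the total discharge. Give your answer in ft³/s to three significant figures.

116 ft³/s

w_1 = (1.2 − 0.0)/2 = 0.6 ft; q_1 = 2.03 × 1.57 × 0.6 = 1.912 ft³/s
w_2 = (5.7 − 0.0)/2 = 2.85 ft; q_2 = 1.84 × 2.46 × 2.85 = 12.90 ft³/s
w_3 = (7.5 − 1.2)/2 = 3.15 ft; q_3 = 2.87 × 5.82 × 3.15 = 52.62 ft³/s
w_4 = (8.2 − 5.7)/2 = 1.25 ft; q_4 = 3.03 × 5.75 × 1.25 = 21.78 ft³/s
w_5 = (9.7 − 7.5)/2 = 1.1 ft; q_5 = 3.51 × 4.68 × 1.1 = 18.07 ft³/s
w_6 = (10.8 − 8.2)/2 = 1.3 ft; q_6 = 1.98 × 2.92 × 1.3 = 7.516 ft³/s
w_7 = (10.8 − 9.7)/2 = 0.55 ft; q_7 = 1.45 × 0.96 × 0.55 = 0.7656 ft³/s
Q = Σ qᵢ = 115.6 ft³/s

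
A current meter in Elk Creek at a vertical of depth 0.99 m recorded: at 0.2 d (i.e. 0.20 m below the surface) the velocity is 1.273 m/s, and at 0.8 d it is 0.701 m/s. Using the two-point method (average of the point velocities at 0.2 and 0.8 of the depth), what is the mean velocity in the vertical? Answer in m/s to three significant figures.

0.987 m/s

v̄ = (1.273 + 0.701) / 2 = 0.9870 m/s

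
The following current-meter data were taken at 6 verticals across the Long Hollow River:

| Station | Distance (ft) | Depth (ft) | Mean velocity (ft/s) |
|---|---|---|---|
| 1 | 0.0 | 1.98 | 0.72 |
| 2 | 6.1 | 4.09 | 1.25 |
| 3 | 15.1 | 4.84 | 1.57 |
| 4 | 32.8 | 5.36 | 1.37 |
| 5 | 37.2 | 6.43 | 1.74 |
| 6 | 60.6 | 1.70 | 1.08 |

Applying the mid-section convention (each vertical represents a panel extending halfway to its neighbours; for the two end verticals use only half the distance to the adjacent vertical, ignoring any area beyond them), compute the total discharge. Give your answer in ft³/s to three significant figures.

403 ft³/s

w_1 = (6.1 − 0.0)/2 = 3.05 ft; q_1 = 0.72 × 1.98 × 3.05 = 4.348 ft³/s
w_2 = (15.1 − 0.0)/2 = 7.55 ft; q_2 = 1.25 × 4.09 × 7.55 = 38.60 ft³/s
w_3 = (32.8 − 6.1)/2 = 13.35 ft; q_3 = 1.57 × 4.84 × 13.35 = 101.4 ft³/s
w_4 = (37.2 − 15.1)/2 = 11.05 ft; q_4 = 1.37 × 5.36 × 11.05 = 81.14 ft³/s
w_5 = (60.6 − 32.8)/2 = 13.9 ft; q_5 = 1.74 × 6.43 × 13.9 = 155.5 ft³/s
w_6 = (60.6 − 37.2)/2 = 11.7 ft; q_6 = 1.08 × 1.70 × 11.7 = 21.48 ft³/s
Q = Σ qᵢ = 402.5 ft³/s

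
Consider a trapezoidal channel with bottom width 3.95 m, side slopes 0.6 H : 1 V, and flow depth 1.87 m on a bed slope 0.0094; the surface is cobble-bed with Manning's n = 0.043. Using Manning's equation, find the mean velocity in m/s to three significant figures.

2.46 m/s

A = (b + z·y)·y = (3.95 + 0.6×1.87)×1.87 = 9.485 m²
P = b + 2y√(1+z²) = 3.95 + 2×1.87×√(1+0.6²) = 8.312 m
R = A/P = 9.485/8.312 = 1.141 m
Q = (1/n)·A·R^(2/3)·S^(1/2) = (1/0.043) × 9.485 × 1.141^(2/3) × 0.0094^(1/2) = 23.35 m³/s
V = Q/A = 23.35/9.485 = 2.462 m/s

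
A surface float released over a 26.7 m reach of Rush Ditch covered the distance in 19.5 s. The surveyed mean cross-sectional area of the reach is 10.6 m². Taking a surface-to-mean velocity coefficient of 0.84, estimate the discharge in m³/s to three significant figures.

12.2 m³/s

v_surface = L / t̄ = 26.7 / 19.5 = 1.369 m/s
v_mean = 0.84 × 1.369 = 1.150 m/s
Q = A × v_mean = 10.6 × 1.150 = 12.19 m³/s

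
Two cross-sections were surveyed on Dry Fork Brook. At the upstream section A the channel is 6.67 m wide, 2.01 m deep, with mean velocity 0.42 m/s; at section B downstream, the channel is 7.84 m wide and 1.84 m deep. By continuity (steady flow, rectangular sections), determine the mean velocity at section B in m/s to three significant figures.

Q = A₁V₁ = (6.67×2.01) × 0.42 = 5.631 m³/s
A₂ = 7.84 × 1.84 = 14.43 m²
V₂ = Q/A₂ = 5.631/14.43 = 0.3903 m/s

0.390 m/s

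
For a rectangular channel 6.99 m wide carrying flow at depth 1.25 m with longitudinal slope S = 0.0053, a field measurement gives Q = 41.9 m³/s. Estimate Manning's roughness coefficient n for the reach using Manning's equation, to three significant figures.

A = b·y = 6.99 × 1.25 = 8.738 m²
P = b + 2y = 6.99 + 2×1.25 = 9.490 m
R = A/P = 8.738/9.490 = 0.9207 m
n = (1/Q)·A·R^(2/3)·S^(1/2) = (1/41.9) × 8.738 × 0.9464 × 0.07280 = 0.01437

0.0144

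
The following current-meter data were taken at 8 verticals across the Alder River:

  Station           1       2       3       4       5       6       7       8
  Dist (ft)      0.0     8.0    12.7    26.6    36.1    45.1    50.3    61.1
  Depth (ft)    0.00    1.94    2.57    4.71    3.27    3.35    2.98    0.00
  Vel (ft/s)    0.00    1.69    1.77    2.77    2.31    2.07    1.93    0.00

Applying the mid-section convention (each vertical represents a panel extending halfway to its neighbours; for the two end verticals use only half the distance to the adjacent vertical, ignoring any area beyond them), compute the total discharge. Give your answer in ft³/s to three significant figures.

381 ft³/s

w_2 = (12.7 − 0.0)/2 = 6.35 ft; q_2 = 1.69 × 1.94 × 6.35 = 20.82 ft³/s
w_3 = (26.6 − 8.0)/2 = 9.3 ft; q_3 = 1.77 × 2.57 × 9.3 = 42.30 ft³/s
w_4 = (36.1 − 12.7)/2 = 11.7 ft; q_4 = 2.77 × 4.71 × 11.7 = 152.6 ft³/s
w_5 = (45.1 − 26.6)/2 = 9.25 ft; q_5 = 2.31 × 3.27 × 9.25 = 69.87 ft³/s
w_6 = (50.3 − 36.1)/2 = 7.1 ft; q_6 = 2.07 × 3.35 × 7.1 = 49.23 ft³/s
w_7 = (61.1 − 45.1)/2 = 8 ft; q_7 = 1.93 × 2.98 × 8 = 46.01 ft³/s
Stations 1, 8 contribute zero (depth or velocity is 0).
Q = Σ qᵢ = 380.9 ft³/s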